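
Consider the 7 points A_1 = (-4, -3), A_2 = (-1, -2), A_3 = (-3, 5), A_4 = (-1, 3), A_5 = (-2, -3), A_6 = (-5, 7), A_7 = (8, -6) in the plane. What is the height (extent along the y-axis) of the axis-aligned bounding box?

max y = 7, min y = -6, so height = 13.

13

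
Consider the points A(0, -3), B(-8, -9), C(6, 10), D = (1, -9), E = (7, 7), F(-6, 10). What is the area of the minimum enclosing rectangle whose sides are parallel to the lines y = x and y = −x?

In coordinates u = x + y, v = x − y the rectangle is axis-aligned; the map (x,y)→(u,v) scales areas by 2.
u-values: -3, -17, 16, -8, 14, 4; range = 16 − (-17) = 33.
v-values: 3, 1, -4, 10, 0, -16; range = 10 − (-16) = 26.
Area = (33 × 26) / 2 = 429.

429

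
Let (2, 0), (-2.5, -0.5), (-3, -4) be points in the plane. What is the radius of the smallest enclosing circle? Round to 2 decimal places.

3.20

Call the three points A, B, C in the order given.
Side lengths²: AB² = 20.5, AC² = 41, BC² = 12.5.
Since AC² = 41 ≥ 20.5 + 12.5 = 33, the angle opposite AC is not acute, so the smallest enclosing circle has AC as diameter.
Centre = midpoint of AC = (-0.5, -2), r² = 41/4 = 10.25.
r = √(10.25) ≈ 3.20.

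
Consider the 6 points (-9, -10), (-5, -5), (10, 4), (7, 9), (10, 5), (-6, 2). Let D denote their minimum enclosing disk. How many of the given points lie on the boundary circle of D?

A smallest enclosing disk is always determined by at most three of the input points on its boundary.
The farthest pair is (-9, -10)–(7, 9) with squared distance 617. The circle on this segment as diameter has centre (-1, -0.5) and r² = 617/4 = 154.25.
Check (-5, -5): distance² to centre = 36.25 ≤ 154.25, so it lies inside.
All remaining points lie in this disk, and no smaller disk contains both endpoints, so this is the minimum enclosing circle.
The points at distance exactly r from the centre are (-9, -10), (7, 9) — 2 points.

2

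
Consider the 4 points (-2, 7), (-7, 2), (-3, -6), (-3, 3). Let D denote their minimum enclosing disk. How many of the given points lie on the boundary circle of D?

The farthest pair is (-2, 7)–(-3, -6) with squared distance 170. The circle on this segment as diameter has centre (-2.5, 0.5) and r² = 170/4 = 42.5.
Check (-7, 2): distance² to centre = 22.5 ≤ 42.5, so it lies inside.
All remaining points lie in this disk, and no smaller disk contains both endpoints, so this is the minimum enclosing circle.
The points at distance exactly r from the centre are (-2, 7), (-3, -6) — 2 points.

2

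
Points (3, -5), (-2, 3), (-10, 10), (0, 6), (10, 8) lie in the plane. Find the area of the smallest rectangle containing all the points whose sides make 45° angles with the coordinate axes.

280

In coordinates u = x + y, v = x − y the rectangle is axis-aligned; the map (x,y)→(u,v) scales areas by 2.
u-values: -2, 1, 0, 6, 18; range = 18 − (-2) = 20.
v-values: 8, -5, -20, -6, 2; range = 8 − (-20) = 28.
Area = (20 × 28) / 2 = 280.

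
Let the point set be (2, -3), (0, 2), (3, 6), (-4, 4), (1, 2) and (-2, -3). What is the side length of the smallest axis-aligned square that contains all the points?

9

The bounding box has width 7 and height 9.
An axis-aligned square enclosing the set must have side ≥ max(width, height).
So the minimum side is max(7, 9) = 9.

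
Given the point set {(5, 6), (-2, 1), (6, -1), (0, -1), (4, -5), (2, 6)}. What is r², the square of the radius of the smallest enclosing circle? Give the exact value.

The minimum enclosing circle of a finite set is fixed by two of the points (as a diameter) or three (as a circumcircle).
The minimum enclosing circle is determined by three boundary points: (5, 6), (4, -5), (2, 6).
Their circumcentre is (3.5, 13/22) with r² = 7625/242.
The farthest remaining point (-2, 1) is at distance² 7361/242 ≤ 7625/242.

7625/242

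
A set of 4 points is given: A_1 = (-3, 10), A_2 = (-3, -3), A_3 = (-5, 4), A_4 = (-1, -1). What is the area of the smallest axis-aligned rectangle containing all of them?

x ranges over [-5, -1], width 4.
y ranges over [-3, 10], height 13.
Area = 4 × 13 = 52.

52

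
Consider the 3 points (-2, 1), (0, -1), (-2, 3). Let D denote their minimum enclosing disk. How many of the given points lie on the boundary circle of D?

Call the three points A, B, C in the order given.
Side lengths²: AB² = 8, AC² = 4, BC² = 20.
Since BC² = 20 ≥ 8 + 4 = 12, the angle opposite BC is not acute, so the smallest enclosing circle has BC as diameter.
Centre = midpoint of BC = (-1, 1), r² = 20/4 = 5.
The points at distance exactly r from the centre are (0, -1), (-2, 3) — 2 points.

2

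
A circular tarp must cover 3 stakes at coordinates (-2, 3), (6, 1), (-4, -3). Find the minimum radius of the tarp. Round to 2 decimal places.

5.39

Call the three points A, B, C in the order given.
Side lengths²: AB² = 68, AC² = 40, BC² = 116.
Since BC² = 116 ≥ 68 + 40 = 108, the angle opposite BC is not acute, so the smallest enclosing circle has BC as diameter.
Centre = midpoint of BC = (1, -1), r² = 116/4 = 29.
r = √29 ≈ 5.39.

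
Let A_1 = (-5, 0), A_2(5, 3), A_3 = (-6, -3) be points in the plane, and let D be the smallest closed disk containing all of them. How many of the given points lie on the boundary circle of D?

2

Side lengths²: A_1A_2² = 109, A_1A_3² = 10, A_2A_3² = 157.
Since A_2A_3² = 157 ≥ 109 + 10 = 119, the angle opposite A_2A_3 is not acute, so the smallest enclosing circle has A_2A_3 as diameter.
Centre = midpoint of A_2A_3 = (-0.5, 0), r² = 157/4 = 39.25.
The points at distance exactly r from the centre are A_2, A_3 — 2 points.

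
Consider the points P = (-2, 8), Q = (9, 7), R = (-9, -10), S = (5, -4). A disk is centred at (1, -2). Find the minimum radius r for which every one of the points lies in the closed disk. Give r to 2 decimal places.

12.81

The required radius is the distance from (1, -2) to the farthest point.
Squared distances: 109, 145, 164, 20.
Maximum is 164, attained at R.
r = √164 ≈ 12.81.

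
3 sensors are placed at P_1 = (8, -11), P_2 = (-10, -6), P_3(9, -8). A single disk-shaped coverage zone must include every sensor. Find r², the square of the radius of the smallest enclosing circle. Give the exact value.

91.25

Side lengths²: P_1P_2² = 349, P_1P_3² = 10, P_2P_3² = 365.
Since P_2P_3² = 365 ≥ 349 + 10 = 359, the angle opposite P_2P_3 is not acute, so the smallest enclosing circle has P_2P_3 as diameter.
Centre = midpoint of P_2P_3 = (-0.5, -7), r² = 365/4 = 91.25.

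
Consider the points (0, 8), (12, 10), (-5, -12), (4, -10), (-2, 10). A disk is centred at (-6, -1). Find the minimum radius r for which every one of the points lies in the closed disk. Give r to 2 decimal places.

21.10

The required radius is the distance from (-6, -1) to the farthest point.
Squared distances: 117, 445, 122, 181, 137.
Maximum is 445, attained at (12, 10).
r = √445 ≈ 21.10.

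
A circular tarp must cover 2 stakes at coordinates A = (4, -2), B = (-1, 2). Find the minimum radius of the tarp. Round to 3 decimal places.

3.202

The smallest circle enclosing two points has them as diameter endpoints.
Centre = midpoint = (1.5, 0); r² = |AB|²/4 = 41/4 = 10.25.
r = √(10.25) ≈ 3.202.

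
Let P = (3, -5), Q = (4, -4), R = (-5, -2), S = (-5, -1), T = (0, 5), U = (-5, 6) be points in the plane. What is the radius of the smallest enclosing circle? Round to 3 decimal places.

6.801

By Welzl's lemma the MEC is supported by two points (diametrically opposite) or three points (on a circumcircle).
The farthest pair is P–U with squared distance 185. The circle on this segment as diameter has centre (-1, 0.5) and r² = 185/4 = 46.25.
Check Q: distance² to centre = 45.25 ≤ 46.25, so it lies inside.
All remaining points lie in this disk, and no smaller disk contains both endpoints, so this is the minimum enclosing circle.
r = √(46.25) ≈ 6.801.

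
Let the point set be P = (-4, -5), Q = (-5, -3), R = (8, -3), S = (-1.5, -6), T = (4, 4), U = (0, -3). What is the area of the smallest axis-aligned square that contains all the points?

169

The bounding box has width 13 and height 10.
An axis-aligned square enclosing the set must have side ≥ max(width, height).
So the minimum side is max(13, 10) = 13.
Area = 13² = 169.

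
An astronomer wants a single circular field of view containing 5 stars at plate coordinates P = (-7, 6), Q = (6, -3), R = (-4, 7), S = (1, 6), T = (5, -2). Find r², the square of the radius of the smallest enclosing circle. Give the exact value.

A smallest enclosing disk is always determined by at most three of the input points on its boundary.
The farthest pair is P–Q with squared distance 250. The circle on this segment as diameter has centre (-0.5, 1.5) and r² = 250/4 = 62.5.
Check R: distance² to centre = 42.5 ≤ 62.5, so it lies inside.
All remaining points lie in this disk, and no smaller disk contains both endpoints, so this is the minimum enclosing circle.

62.5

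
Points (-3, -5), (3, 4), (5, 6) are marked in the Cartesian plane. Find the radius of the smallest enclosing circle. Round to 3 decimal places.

Call the three points A, B, C in the order given.
Side lengths²: AB² = 117, AC² = 185, BC² = 8.
Since AC² = 185 ≥ 117 + 8 = 125, the angle opposite AC is not acute, so the smallest enclosing circle has AC as diameter.
Centre = midpoint of AC = (1, 0.5), r² = 185/4 = 46.25.
r = √(46.25) ≈ 6.801.

6.801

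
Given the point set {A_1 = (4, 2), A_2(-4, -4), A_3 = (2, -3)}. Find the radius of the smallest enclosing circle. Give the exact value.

Side lengths²: A_1A_2² = 100, A_1A_3² = 29, A_2A_3² = 37.
Since A_1A_2² = 100 ≥ 37 + 29 = 66, the angle opposite A_1A_2 is not acute, so the smallest enclosing circle has A_1A_2 as diameter.
Centre = midpoint of A_1A_2 = (0, -1), r² = 100/4 = 25.
r = √25 = 5.

5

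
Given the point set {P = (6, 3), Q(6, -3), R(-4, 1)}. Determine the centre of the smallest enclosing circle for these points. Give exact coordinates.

(1.4, 0)

Side lengths²: PQ² = 36, PR² = 104, QR² = 116.
Since QR² = 116 < 104 + 36 = 140, the triangle is acute, so the smallest enclosing circle is the circumcircle.
Circumcentre = (1.4, 0), r² = 30.16.
Centre = (1.4, 0).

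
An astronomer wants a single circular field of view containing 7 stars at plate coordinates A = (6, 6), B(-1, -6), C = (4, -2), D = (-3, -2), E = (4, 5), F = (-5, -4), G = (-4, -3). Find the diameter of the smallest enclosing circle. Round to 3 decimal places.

The minimum enclosing circle of a finite set is fixed by two of the points (as a diameter) or three (as a circumcircle).
The farthest pair is A–F with squared distance 221. The circle on this segment as diameter has centre (0.5, 1) and r² = 221/4 = 55.25.
Check B: distance² to centre = 51.25 ≤ 55.25, so it lies inside.
All remaining points lie in this disk, and no smaller disk contains both endpoints, so this is the minimum enclosing circle.
Diameter = 2r = 2√(55.25) ≈ 14.866.

14.866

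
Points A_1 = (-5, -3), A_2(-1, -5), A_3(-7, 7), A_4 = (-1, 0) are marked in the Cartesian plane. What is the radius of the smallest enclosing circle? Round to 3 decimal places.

The farthest pair is A_2–A_3 with squared distance 180. The circle on this segment as diameter has centre (-4, 1) and r² = 180/4 = 45.
Check A_1: distance² to centre = 17 ≤ 45, so it lies inside.
All remaining points lie in this disk, and no smaller disk contains both endpoints, so this is the minimum enclosing circle.
r = √45 ≈ 6.708.

6.708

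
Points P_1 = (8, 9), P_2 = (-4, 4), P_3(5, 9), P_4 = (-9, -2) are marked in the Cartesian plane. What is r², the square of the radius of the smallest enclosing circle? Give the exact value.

102.5

A smallest enclosing disk is always determined by at most three of the input points on its boundary.
The farthest pair is P_1–P_4 with squared distance 410. The circle on this segment as diameter has centre (-0.5, 3.5) and r² = 410/4 = 102.5.
Check P_2: distance² to centre = 12.5 ≤ 102.5, so it lies inside.
All remaining points lie in this disk, and no smaller disk contains both endpoints, so this is the minimum enclosing circle.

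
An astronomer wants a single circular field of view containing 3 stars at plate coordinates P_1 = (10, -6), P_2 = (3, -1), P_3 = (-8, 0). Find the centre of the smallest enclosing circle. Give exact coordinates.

Side lengths²: P_1P_2² = 74, P_1P_3² = 360, P_2P_3² = 122.
Since P_1P_3² = 360 ≥ 122 + 74 = 196, the angle opposite P_1P_3 is not acute, so the smallest enclosing circle has P_1P_3 as diameter.
Centre = midpoint of P_1P_3 = (1, -3), r² = 360/4 = 90.
Centre = (1, -3).

(1, -3)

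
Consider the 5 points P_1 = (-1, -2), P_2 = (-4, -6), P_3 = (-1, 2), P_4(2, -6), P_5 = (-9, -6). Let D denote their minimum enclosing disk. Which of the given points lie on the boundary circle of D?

By Welzl's lemma the MEC is supported by two points (diametrically opposite) or three points (on a circumcircle).
The minimum enclosing circle is determined by three boundary points: P_3, P_4, P_5.
Their circumcentre is (-3.5, -3.5) with r² = 36.5.
The farthest remaining point P_1 is at distance² 8.5 ≤ 36.5.
The points at distance exactly r from the centre are P_3, P_4, P_5 — 3 points.

P_3, P_4, P_5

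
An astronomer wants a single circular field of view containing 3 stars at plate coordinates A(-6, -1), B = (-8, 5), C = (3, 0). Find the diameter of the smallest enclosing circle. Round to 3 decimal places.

Side lengths²: AB² = 40, AC² = 82, BC² = 146.
Since BC² = 146 ≥ 82 + 40 = 122, the angle opposite BC is not acute, so the smallest enclosing circle has BC as diameter.
Centre = midpoint of BC = (-2.5, 2.5), r² = 146/4 = 36.5.
Diameter = 2r = 2√(36.5) ≈ 12.083.

12.083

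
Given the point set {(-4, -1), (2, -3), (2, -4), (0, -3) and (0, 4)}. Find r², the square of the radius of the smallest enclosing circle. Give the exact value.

A smallest enclosing disk is always determined by at most three of the input points on its boundary.
The minimum enclosing circle is determined by three boundary points: (-4, -1), (2, -4), (0, 4).
Their circumcentre is (1/7, -3/14) with r² = 3485/196.
The farthest remaining point (2, -3) is at distance² 2197/196 ≤ 3485/196.

3485/196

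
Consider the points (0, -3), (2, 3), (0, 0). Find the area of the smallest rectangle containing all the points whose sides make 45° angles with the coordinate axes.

In coordinates u = x + y, v = x − y the rectangle is axis-aligned; the map (x,y)→(u,v) scales areas by 2.
u-values: -3, 5, 0; range = 5 − (-3) = 8.
v-values: 3, -1, 0; range = 3 − (-1) = 4.
Area = (8 × 4) / 2 = 16.

16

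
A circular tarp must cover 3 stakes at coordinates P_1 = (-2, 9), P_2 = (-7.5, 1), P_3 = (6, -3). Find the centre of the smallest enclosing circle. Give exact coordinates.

Side lengths²: P_1P_2² = 94.25, P_1P_3² = 208, P_2P_3² = 198.25.
Since P_1P_3² = 208 < 198.25 + 94.25 = 292.5, the triangle is acute, so the smallest enclosing circle is the circumcircle.
Circumcentre = (0.05, 1.7), r² = 57.4925.
Centre = (0.05, 1.7).

(0.05, 1.7)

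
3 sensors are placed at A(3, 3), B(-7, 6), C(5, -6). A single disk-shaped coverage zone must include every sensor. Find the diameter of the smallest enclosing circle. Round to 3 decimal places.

16.971

Side lengths²: AB² = 109, AC² = 85, BC² = 288.
Since BC² = 288 ≥ 109 + 85 = 194, the angle opposite BC is not acute, so the smallest enclosing circle has BC as diameter.
Centre = midpoint of BC = (-1, 0), r² = 288/4 = 72.
Diameter = 2r = 2√72 ≈ 16.971.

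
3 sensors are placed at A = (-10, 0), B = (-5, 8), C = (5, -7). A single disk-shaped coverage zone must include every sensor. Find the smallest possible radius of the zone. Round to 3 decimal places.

9.081

Side lengths²: AB² = 89, AC² = 274, BC² = 325.
Since BC² = 325 < 274 + 89 = 363, the triangle is acute, so the smallest enclosing circle is the circumcircle.
Circumcentre = (-57/62, -7/62), r² = 158509/1922.
r = √(158509/1922) ≈ 9.081.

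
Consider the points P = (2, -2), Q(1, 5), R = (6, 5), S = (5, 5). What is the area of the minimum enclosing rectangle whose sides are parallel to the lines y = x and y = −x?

44

In coordinates u = x + y, v = x − y the rectangle is axis-aligned; the map (x,y)→(u,v) scales areas by 2.
u-values: 0, 6, 11, 10; range = 11 − 0 = 11.
v-values: 4, -4, 1, 0; range = 4 − (-4) = 8.
Area = (11 × 8) / 2 = 44.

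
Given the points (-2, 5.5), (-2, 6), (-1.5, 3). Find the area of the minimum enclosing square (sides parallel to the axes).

The bounding box has width 0.5 and height 3.
An axis-aligned square enclosing the set must have side ≥ max(width, height).
So the minimum side is max(0.5, 3) = 3.
Area = 3² = 9.

9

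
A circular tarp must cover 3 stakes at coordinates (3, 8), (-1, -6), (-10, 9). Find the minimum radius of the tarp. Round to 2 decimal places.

8.93

Call the three points A, B, C in the order given.
Side lengths²: AB² = 212, AC² = 170, BC² = 306.
Since BC² = 306 < 212 + 170 = 382, the triangle is acute, so the smallest enclosing circle is the circumcircle.
Circumcentre = (-123/31, 75/31), r² = 76585/961.
r = √(76585/961) ≈ 8.93.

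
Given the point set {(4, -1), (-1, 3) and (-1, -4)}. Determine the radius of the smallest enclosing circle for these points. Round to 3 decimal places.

Call the three points A, B, C in the order given.
Side lengths²: AB² = 41, AC² = 34, BC² = 49.
Since BC² = 49 < 41 + 34 = 75, the triangle is acute, so the smallest enclosing circle is the circumcircle.
Circumcentre = (0.3, -0.5), r² = 13.94.
r = √(13.94) ≈ 3.734.

3.734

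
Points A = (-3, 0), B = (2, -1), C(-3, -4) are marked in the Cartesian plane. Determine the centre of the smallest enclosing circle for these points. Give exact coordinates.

(-0.8, -2)

Side lengths²: AB² = 26, AC² = 16, BC² = 34.
Since BC² = 34 < 26 + 16 = 42, the triangle is acute, so the smallest enclosing circle is the circumcircle.
Circumcentre = (-0.8, -2), r² = 8.84.
Centre = (-0.8, -2).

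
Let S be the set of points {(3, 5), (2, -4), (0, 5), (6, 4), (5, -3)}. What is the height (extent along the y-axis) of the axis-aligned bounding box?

9

max y = 5, min y = -4, so height = 9.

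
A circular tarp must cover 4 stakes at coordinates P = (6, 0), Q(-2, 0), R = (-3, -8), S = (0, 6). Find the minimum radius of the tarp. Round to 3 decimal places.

7.171

The minimum enclosing circle of a finite set is fixed by two of the points (as a diameter) or three (as a circumcircle).
The minimum enclosing circle is determined by three boundary points: P, R, S.
Their circumcentre is (-37/34, -37/34) with r² = 29725/578.
The farthest remaining point Q is at distance² 1165/578 ≤ 29725/578.
r = √(29725/578) ≈ 7.171.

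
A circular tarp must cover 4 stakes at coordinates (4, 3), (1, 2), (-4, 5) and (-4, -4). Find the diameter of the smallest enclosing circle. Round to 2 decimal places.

The minimum enclosing circle is determined by three boundary points: (4, 3), (-4, 5), (-4, -4).
Their circumcentre is (-0.875, 0.5) with r² = 30.015625.
The farthest remaining point (1, 2) is at distance² 5.765625 ≤ 30.015625.
Diameter = 2r = 2√(30.015625) ≈ 10.96.

10.96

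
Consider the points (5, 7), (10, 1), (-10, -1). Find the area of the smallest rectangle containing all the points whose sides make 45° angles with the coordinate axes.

207

In coordinates u = x + y, v = x − y the rectangle is axis-aligned; the map (x,y)→(u,v) scales areas by 2.
u-values: 12, 11, -11; range = 12 − (-11) = 23.
v-values: -2, 9, -9; range = 9 − (-9) = 18.
Area = (23 × 18) / 2 = 207.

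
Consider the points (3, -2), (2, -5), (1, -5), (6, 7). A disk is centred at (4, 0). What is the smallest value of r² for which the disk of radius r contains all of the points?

53

The required radius is the distance from (4, 0) to the farthest point.
Squared distances: 5, 29, 34, 53.
Maximum is 53, attained at (6, 7).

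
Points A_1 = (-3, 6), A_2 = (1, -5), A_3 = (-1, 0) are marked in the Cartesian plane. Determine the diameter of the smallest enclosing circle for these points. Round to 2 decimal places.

11.70

Side lengths²: A_1A_2² = 137, A_1A_3² = 40, A_2A_3² = 29.
Since A_1A_2² = 137 ≥ 40 + 29 = 69, the angle opposite A_1A_2 is not acute, so the smallest enclosing circle has A_1A_2 as diameter.
Centre = midpoint of A_1A_2 = (-1, 0.5), r² = 137/4 = 34.25.
Diameter = 2r = 2√(34.25) ≈ 11.70.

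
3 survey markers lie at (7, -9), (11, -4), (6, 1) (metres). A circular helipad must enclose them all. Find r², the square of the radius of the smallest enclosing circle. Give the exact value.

Call the three points A, B, C in the order given.
Side lengths²: AB² = 41, AC² = 101, BC² = 50.
Since AC² = 101 ≥ 50 + 41 = 91, the angle opposite AC is not acute, so the smallest enclosing circle has AC as diameter.
Centre = midpoint of AC = (6.5, -4), r² = 101/4 = 25.25.

25.25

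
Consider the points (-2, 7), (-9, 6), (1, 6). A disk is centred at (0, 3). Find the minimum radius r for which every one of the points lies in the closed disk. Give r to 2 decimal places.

The required radius is the distance from (0, 3) to the farthest point.
Squared distances: 20, 90, 10.
Maximum is 90, attained at (-9, 6).
r = √90 ≈ 9.49.

9.49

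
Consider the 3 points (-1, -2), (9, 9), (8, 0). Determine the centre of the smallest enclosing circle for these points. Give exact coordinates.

(4, 3.5)

Call the three points A, B, C in the order given.
Side lengths²: AB² = 221, AC² = 85, BC² = 82.
Since AB² = 221 ≥ 85 + 82 = 167, the angle opposite AB is not acute, so the smallest enclosing circle has AB as diameter.
Centre = midpoint of AB = (4, 3.5), r² = 221/4 = 55.25.
Centre = (4, 3.5).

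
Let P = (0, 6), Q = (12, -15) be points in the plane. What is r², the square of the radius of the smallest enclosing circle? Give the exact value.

The smallest circle enclosing two points has them as diameter endpoints.
Centre = midpoint = (6, -4.5); r² = |PQ|²/4 = 585/4 = 146.25.

146.25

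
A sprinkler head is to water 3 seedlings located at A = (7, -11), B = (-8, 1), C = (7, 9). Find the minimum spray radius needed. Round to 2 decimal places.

Side lengths²: AB² = 369, AC² = 400, BC² = 289.
Since AC² = 400 < 369 + 289 = 658, the triangle is acute, so the smallest enclosing circle is the circumcircle.
Circumcentre = (2.7, -1), r² = 118.49.
r = √(118.49) ≈ 10.89.

10.89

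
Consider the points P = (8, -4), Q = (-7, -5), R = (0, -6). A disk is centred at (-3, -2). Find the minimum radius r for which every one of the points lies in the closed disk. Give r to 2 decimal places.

11.18

The required radius is the distance from (-3, -2) to the farthest point.
Squared distances: 125, 25, 25.
Maximum is 125, attained at P.
r = √125 ≈ 11.18.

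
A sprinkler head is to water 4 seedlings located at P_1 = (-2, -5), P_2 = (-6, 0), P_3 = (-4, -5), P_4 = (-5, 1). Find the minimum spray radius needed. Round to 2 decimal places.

By Welzl's lemma the MEC is supported by two points (diametrically opposite) or three points (on a circumcircle).
The farthest pair is P_1–P_4 with squared distance 45. The circle on this segment as diameter has centre (-3.5, -2) and r² = 45/4 = 11.25.
Check P_2: distance² to centre = 10.25 ≤ 11.25, so it lies inside.
All remaining points lie in this disk, and no smaller disk contains both endpoints, so this is the minimum enclosing circle.
r = √(11.25) ≈ 3.35.

3.35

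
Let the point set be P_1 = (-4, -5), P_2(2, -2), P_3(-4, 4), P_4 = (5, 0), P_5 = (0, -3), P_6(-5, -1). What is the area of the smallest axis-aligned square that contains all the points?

The bounding box has width 10 and height 9.
An axis-aligned square enclosing the set must have side ≥ max(width, height).
So the minimum side is max(10, 9) = 10.
Area = 10² = 100.

100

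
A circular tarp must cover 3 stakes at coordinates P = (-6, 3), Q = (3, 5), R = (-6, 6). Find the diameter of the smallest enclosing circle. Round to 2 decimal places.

9.28

Side lengths²: PQ² = 85, PR² = 9, QR² = 82.
Since PQ² = 85 < 82 + 9 = 91, the triangle is acute, so the smallest enclosing circle is the circumcircle.
Circumcentre = (-29/18, 4.5), r² = 3485/162.
Diameter = 2r = 2√(3485/162) ≈ 9.28.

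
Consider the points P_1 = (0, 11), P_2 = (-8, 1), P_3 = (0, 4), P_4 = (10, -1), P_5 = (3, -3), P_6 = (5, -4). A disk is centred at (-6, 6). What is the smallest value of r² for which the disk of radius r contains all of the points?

305

The required radius is the distance from (-6, 6) to the farthest point.
Squared distances: 61, 29, 40, 305, 162, 221.
Maximum is 305, attained at P_4.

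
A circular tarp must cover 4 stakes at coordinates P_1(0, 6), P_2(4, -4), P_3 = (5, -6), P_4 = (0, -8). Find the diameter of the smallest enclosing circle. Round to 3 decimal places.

By Welzl's lemma the MEC is supported by two points (diametrically opposite) or three points (on a circumcircle).
The minimum enclosing circle is determined by three boundary points: P_1, P_3, P_4.
Their circumcentre is (0.1, -1) with r² = 49.01.
The farthest remaining point P_2 is at distance² 24.21 ≤ 49.01.
Diameter = 2r = 2√(49.01) ≈ 14.001.

14.001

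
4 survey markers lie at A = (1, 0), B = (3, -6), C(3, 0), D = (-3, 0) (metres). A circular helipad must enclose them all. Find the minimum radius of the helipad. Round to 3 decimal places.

A smallest enclosing disk is always determined by at most three of the input points on its boundary.
The farthest pair is B–D with squared distance 72. The circle on this segment as diameter has centre (0, -3) and r² = 72/4 = 18.
Check A: distance² to centre = 10 ≤ 18, so it lies inside.
All remaining points lie in this disk, and no smaller disk contains both endpoints, so this is the minimum enclosing circle.
r = √18 ≈ 4.243.

4.243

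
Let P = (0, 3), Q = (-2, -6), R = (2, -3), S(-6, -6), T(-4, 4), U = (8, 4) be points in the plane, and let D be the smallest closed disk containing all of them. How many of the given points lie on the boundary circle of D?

A smallest enclosing disk is always determined by at most three of the input points on its boundary.
The farthest pair is S–U with squared distance 296. The circle on this segment as diameter has centre (1, -1) and r² = 296/4 = 74.
Check P: distance² to centre = 17 ≤ 74, so it lies inside.
All remaining points lie in this disk, and no smaller disk contains both endpoints, so this is the minimum enclosing circle.
The points at distance exactly r from the centre are S, U — 2 points.

2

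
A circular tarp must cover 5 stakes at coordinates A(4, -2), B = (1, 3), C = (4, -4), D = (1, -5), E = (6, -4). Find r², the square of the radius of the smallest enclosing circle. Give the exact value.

By Welzl's lemma the MEC is supported by two points (diametrically opposite) or three points (on a circumcircle).
The minimum enclosing circle is determined by three boundary points: B, D, E.
Their circumcentre is (2.8, -1) with r² = 19.24.
The farthest remaining point C is at distance² 10.44 ≤ 19.24.

19.24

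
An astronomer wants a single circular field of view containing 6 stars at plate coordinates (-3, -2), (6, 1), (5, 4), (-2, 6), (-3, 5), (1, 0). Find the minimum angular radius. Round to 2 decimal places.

The minimum enclosing circle of a finite set is fixed by two of the points (as a diameter) or three (as a circumcircle).
The minimum enclosing circle is determined by three boundary points: (-3, -2), (6, 1), (-2, 6).
Their circumcentre is (37/46, 73/46) with r² = 28925/1058.
The farthest remaining point (-3, 5) is at distance² 27637/1058 ≤ 28925/1058.
r = √(28925/1058) ≈ 5.23.

5.23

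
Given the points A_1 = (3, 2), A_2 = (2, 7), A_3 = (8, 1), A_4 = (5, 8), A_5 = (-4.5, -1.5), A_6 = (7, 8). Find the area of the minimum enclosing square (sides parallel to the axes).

The bounding box has width 12.5 and height 9.5.
An axis-aligned square enclosing the set must have side ≥ max(width, height).
So the minimum side is max(12.5, 9.5) = 12.5.
Area = 12.5² = 156.25.

156.25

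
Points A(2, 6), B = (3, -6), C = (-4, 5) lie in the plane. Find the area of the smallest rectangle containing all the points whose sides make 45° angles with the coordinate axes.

In coordinates u = x + y, v = x − y the rectangle is axis-aligned; the map (x,y)→(u,v) scales areas by 2.
u-values: 8, -3, 1; range = 8 − (-3) = 11.
v-values: -4, 9, -9; range = 9 − (-9) = 18.
Area = (11 × 18) / 2 = 99.

99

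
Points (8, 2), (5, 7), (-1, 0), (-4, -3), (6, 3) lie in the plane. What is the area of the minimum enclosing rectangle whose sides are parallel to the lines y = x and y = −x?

76

In coordinates u = x + y, v = x − y the rectangle is axis-aligned; the map (x,y)→(u,v) scales areas by 2.
u-values: 10, 12, -1, -7, 9; range = 12 − (-7) = 19.
v-values: 6, -2, -1, -1, 3; range = 6 − (-2) = 8.
Area = (19 × 8) / 2 = 76.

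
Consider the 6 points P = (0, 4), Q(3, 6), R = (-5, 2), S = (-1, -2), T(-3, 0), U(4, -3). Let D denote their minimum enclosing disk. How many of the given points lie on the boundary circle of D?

The minimum enclosing circle of a finite set is fixed by two of the points (as a diameter) or three (as a circumcircle).
The minimum enclosing circle is determined by three boundary points: Q, R, U.
Their circumcentre is (8/19, 22/19) with r² = 10865/361.
The farthest remaining point T is at distance² 4709/361 ≤ 10865/361.
The points at distance exactly r from the centre are Q, R, U — 3 points.

3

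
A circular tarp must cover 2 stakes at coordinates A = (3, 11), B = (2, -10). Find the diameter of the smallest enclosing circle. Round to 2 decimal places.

21.02

The smallest circle enclosing two points has them as diameter endpoints.
Centre = midpoint = (2.5, 0.5); r² = |AB|²/4 = 442/4 = 110.5.
Diameter = 2r = 2√(110.5) ≈ 21.02.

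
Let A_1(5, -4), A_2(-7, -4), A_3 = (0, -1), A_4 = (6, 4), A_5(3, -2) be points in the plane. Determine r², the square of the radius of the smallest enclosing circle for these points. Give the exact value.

58.25

The minimum enclosing circle of a finite set is fixed by two of the points (as a diameter) or three (as a circumcircle).
The farthest pair is A_2–A_4 with squared distance 233. The circle on this segment as diameter has centre (-0.5, 0) and r² = 233/4 = 58.25.
Check A_1: distance² to centre = 46.25 ≤ 58.25, so it lies inside.
All remaining points lie in this disk, and no smaller disk contains both endpoints, so this is the minimum enclosing circle.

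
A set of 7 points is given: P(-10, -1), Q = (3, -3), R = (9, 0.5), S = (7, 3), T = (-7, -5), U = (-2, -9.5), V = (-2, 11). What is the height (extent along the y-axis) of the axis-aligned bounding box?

max y = 11, min y = -9.5, so height = 20.5.

20.5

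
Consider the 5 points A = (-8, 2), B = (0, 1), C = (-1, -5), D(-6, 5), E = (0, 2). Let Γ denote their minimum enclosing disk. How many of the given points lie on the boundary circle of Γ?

The farthest pair is C–D with squared distance 125. The circle on this segment as diameter has centre (-3.5, 0) and r² = 125/4 = 31.25.
Check A: distance² to centre = 24.25 ≤ 31.25, so it lies inside.
All remaining points lie in this disk, and no smaller disk contains both endpoints, so this is the minimum enclosing circle.
The points at distance exactly r from the centre are C, D — 2 points.

2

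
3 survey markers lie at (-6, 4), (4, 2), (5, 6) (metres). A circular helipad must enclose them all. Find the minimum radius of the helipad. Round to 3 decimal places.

5.590

Call the three points A, B, C in the order given.
Side lengths²: AB² = 104, AC² = 125, BC² = 17.
Since AC² = 125 ≥ 104 + 17 = 121, the angle opposite AC is not acute, so the smallest enclosing circle has AC as diameter.
Centre = midpoint of AC = (-0.5, 5), r² = 125/4 = 31.25.
r = √(31.25) ≈ 5.590.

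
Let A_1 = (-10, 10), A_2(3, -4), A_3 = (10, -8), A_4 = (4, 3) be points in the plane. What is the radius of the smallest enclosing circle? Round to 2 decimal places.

The farthest pair is A_1–A_3 with squared distance 724. The circle on this segment as diameter has centre (0, 1) and r² = 724/4 = 181.
Check A_2: distance² to centre = 34 ≤ 181, so it lies inside.
All remaining points lie in this disk, and no smaller disk contains both endpoints, so this is the minimum enclosing circle.
r = √181 ≈ 13.45.

13.45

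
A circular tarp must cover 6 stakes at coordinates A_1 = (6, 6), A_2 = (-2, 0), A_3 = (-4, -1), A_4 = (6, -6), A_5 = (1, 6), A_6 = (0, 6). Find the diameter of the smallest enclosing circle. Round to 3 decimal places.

13.647

The minimum enclosing circle is determined by three boundary points: A_1, A_3, A_4.
Their circumcentre is (2.75, 0) with r² = 46.5625.
The farthest remaining point A_6 is at distance² 43.5625 ≤ 46.5625.
Diameter = 2r = 2√(46.5625) ≈ 13.647.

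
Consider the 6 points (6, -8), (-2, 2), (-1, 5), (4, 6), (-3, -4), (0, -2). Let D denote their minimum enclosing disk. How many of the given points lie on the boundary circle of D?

By Welzl's lemma the MEC is supported by two points (diametrically opposite) or three points (on a circumcircle).
The minimum enclosing circle is determined by three boundary points: (6, -8), (-1, 5), (4, 6).
Their circumcentre is (103/36, -47/36) with r² = 35425/648.
The farthest remaining point (-3, -4) is at distance² 26965/648 ≤ 35425/648.
The points at distance exactly r from the centre are (6, -8), (-1, 5), (4, 6) — 3 points.

3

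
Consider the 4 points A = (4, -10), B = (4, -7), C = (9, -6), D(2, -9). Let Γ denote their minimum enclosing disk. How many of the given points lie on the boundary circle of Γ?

2

The minimum enclosing circle of a finite set is fixed by two of the points (as a diameter) or three (as a circumcircle).
The farthest pair is C–D with squared distance 58. The circle on this segment as diameter has centre (5.5, -7.5) and r² = 58/4 = 14.5.
Check A: distance² to centre = 8.5 ≤ 14.5, so it lies inside.
All remaining points lie in this disk, and no smaller disk contains both endpoints, so this is the minimum enclosing circle.
The points at distance exactly r from the centre are C, D — 2 points.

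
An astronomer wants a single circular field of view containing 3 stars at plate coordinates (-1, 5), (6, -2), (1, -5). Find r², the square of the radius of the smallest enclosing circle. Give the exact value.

27.625

Call the three points A, B, C in the order given.
Side lengths²: AB² = 98, AC² = 104, BC² = 34.
Since AC² = 104 < 98 + 34 = 132, the triangle is acute, so the smallest enclosing circle is the circumcircle.
Circumcentre = (1.25, 0.25), r² = 27.625.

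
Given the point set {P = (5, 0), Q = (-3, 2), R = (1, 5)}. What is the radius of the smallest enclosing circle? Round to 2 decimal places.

4.12

Side lengths²: PQ² = 68, PR² = 41, QR² = 25.
Since PQ² = 68 ≥ 41 + 25 = 66, the angle opposite PQ is not acute, so the smallest enclosing circle has PQ as diameter.
Centre = midpoint of PQ = (1, 1), r² = 68/4 = 17.
r = √17 ≈ 4.12.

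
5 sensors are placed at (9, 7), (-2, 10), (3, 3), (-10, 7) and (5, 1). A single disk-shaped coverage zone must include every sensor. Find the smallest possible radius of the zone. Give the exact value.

9.5

The minimum enclosing circle of a finite set is fixed by two of the points (as a diameter) or three (as a circumcircle).
The farthest pair is (9, 7)–(-10, 7) with squared distance 361. The circle on this segment as diameter has centre (-0.5, 7) and r² = 361/4 = 90.25.
Check (-2, 10): distance² to centre = 11.25 ≤ 90.25, so it lies inside.
All remaining points lie in this disk, and no smaller disk contains both endpoints, so this is the minimum enclosing circle.
r = √(90.25) = 9.5.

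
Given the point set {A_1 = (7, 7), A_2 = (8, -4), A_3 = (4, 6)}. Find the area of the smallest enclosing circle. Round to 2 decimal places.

Side lengths²: A_1A_2² = 122, A_1A_3² = 10, A_2A_3² = 116.
Since A_1A_2² = 122 < 116 + 10 = 126, the triangle is acute, so the smallest enclosing circle is the circumcircle.
Circumcentre = (122/17, 25/17), r² = 8845/289.
Area = π·r² = π·8845/289 ≈ 96.15.

96.15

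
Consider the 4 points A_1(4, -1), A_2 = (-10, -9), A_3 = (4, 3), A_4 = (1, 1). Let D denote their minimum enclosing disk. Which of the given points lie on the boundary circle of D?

By Welzl's lemma the MEC is supported by two points (diametrically opposite) or three points (on a circumcircle).
The farthest pair is A_2–A_3 with squared distance 340. The circle on this segment as diameter has centre (-3, -3) and r² = 340/4 = 85.
Check A_1: distance² to centre = 53 ≤ 85, so it lies inside.
All remaining points lie in this disk, and no smaller disk contains both endpoints, so this is the minimum enclosing circle.
The points at distance exactly r from the centre are A_2, A_3 — 2 points.

A_2, A_3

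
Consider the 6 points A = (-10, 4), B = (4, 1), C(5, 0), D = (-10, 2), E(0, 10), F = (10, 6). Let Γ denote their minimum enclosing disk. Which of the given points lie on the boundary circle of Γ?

D, F

By Welzl's lemma the MEC is supported by two points (diametrically opposite) or three points (on a circumcircle).
The farthest pair is D–F with squared distance 416. The circle on this segment as diameter has centre (0, 4) and r² = 416/4 = 104.
Check A: distance² to centre = 100 ≤ 104, so it lies inside.
All remaining points lie in this disk, and no smaller disk contains both endpoints, so this is the minimum enclosing circle.
The points at distance exactly r from the centre are D, F — 2 points.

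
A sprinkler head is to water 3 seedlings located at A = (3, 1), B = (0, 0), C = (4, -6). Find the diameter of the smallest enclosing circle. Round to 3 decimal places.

7.329

Side lengths²: AB² = 10, AC² = 50, BC² = 52.
Since BC² = 52 < 50 + 10 = 60, the triangle is acute, so the smallest enclosing circle is the circumcircle.
Circumcentre = (28/11, -29/11), r² = 1625/121.
Diameter = 2r = 2√(1625/121) ≈ 7.329.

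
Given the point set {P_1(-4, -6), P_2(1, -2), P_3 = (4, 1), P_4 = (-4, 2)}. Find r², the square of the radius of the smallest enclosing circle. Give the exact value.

28.69140625

The minimum enclosing circle of a finite set is fixed by two of the points (as a diameter) or three (as a circumcircle).
The minimum enclosing circle is determined by three boundary points: P_1, P_3, P_4.
Their circumcentre is (-0.4375, -2) with r² = 28.69140625.
The farthest remaining point P_2 is at distance² 2.06640625 ≤ 28.69140625.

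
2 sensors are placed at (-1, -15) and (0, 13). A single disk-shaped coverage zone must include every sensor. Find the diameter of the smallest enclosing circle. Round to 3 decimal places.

The smallest circle enclosing two points has them as diameter endpoints.
Centre = midpoint = (-0.5, -1); r² = |(-1, -15)−(0, 13)|²/4 = 785/4 = 196.25.
Diameter = 2r = 2√(196.25) ≈ 28.018.

28.018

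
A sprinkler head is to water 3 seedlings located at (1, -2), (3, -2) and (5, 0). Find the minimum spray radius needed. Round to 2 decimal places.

2.24

Call the three points A, B, C in the order given.
Side lengths²: AB² = 4, AC² = 20, BC² = 8.
Since AC² = 20 ≥ 8 + 4 = 12, the angle opposite AC is not acute, so the smallest enclosing circle has AC as diameter.
Centre = midpoint of AC = (3, -1), r² = 20/4 = 5.
r = √5 ≈ 2.24.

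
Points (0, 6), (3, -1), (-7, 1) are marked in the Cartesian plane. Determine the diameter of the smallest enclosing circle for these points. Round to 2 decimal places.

10.44

Call the three points A, B, C in the order given.
Side lengths²: AB² = 58, AC² = 74, BC² = 104.
Since BC² = 104 < 74 + 58 = 132, the triangle is acute, so the smallest enclosing circle is the circumcircle.
Circumcentre = (-1.78125, 1.09375), r² = 27.244140625.
Diameter = 2r = 2√(27.244140625) ≈ 10.44.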